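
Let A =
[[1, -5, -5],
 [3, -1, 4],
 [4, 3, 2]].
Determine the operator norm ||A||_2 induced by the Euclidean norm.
||A||_2 ≈ 8.4768 (= sqrt(largest eigenvalue of A^T A))

||A||_2 = sigma_max(A) = sqrt(lambda_max(A^T A)). Form the symmetric matrix M = A^T A =
[[26, 4, 15],
 [4, 35, 27],
 [15, 27, 45]].
Its characteristic polynomial (trace, sum of principal 2x2 minors, determinant of M give the coefficients) is
  p(λ) = det(λ I - M) = λ^3 - 106λ^2 + 2685λ - 16641.
No integer candidate from the rational root theorem (±divisors of 16641) is a root, so the roots are irrational. The cubic discriminant is Δ = 2071578969 > 0, so there are three distinct real roots. p(9) = -333 and p(10) = 609 have opposite signs, so a root lies in (9, 10); Newton's method refines it to λ ≈ 9.3351. p(24) = 567 and p(25) = -141 have opposite signs, so a root lies in (24, 25); Newton's method refines it to λ ≈ 24.8079. p(71) = -2441 and p(72) = 423 have opposite signs, so a root lies in (71, 72); Newton's method refines it to λ ≈ 71.857. Check (Vieta): the three roots sum to 106, matching tr M = 106.
So the eigenvalues of A^T A are ≈ 9.3351, 24.8079, 71.857 (all ≥ 0, as they must be for A^T A). The largest is λ_max ≈ 71.857, hence ||A||_2 = sqrt(λ_max) ≈ 8.4768.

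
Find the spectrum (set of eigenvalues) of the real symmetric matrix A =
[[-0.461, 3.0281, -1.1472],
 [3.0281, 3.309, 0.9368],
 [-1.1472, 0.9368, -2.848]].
sigma(A) ≈ {-4, -1, 5}

A is real symmetric, so its spectrum consists of real eigenvalues. Expanding the characteristic polynomial of the displayed matrix gives
  det(λ I - A) = p(λ) = λ^3 + (0)λ^2 + (-21)λ + (-20).
Solving p(λ) = 0 yields eigenvalues ≈ -4, -1, 5. (A is shown rounded to 4 decimals, so these recover the underlying integer eigenvalues to within that precision.)
Verification: the trace of A = 0 equals the sum of eigenvalues 0, and det(A) ≈ 20.0000 matches the eigenvalue product 20.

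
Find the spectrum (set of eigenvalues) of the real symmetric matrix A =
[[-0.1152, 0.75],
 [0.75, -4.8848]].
sigma(A) ≈ {-5, 0}

A is real symmetric, so its spectrum consists of real eigenvalues. Expanding the characteristic polynomial of the displayed matrix gives
  det(λ I - A) = p(λ) = λ^2 + (5)λ + (0).
Solving p(λ) = 0 yields eigenvalues ≈ -5, 0. (A is shown rounded to 4 decimals, so these recover the underlying integer eigenvalues to within that precision.)
Verification: the trace of A = -5 equals the sum of eigenvalues -5, and det(A) ≈ 0.0002 matches the eigenvalue product 0.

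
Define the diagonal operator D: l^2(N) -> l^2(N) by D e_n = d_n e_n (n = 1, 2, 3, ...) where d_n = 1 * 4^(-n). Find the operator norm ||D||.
||D|| = 1/4 (attained at n = 1)

For D diagonal, ||D|| = sup_n |d_n|. The sequence d_n = 1 * 4^(-n) is positive and strictly decreasing (ratio 4^(-1) < 1), so the supremum is d_1 = 1/4. Hence ||D|| = 1/4.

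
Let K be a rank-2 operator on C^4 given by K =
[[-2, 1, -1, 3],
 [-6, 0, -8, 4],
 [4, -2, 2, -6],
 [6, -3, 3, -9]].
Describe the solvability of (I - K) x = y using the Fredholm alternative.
(I - K) is invertible (det(I - K) = 12 ≠ 0), so for every y in C^4 the equation (I - K) x = y has a unique solution.

K has rank 2 and factors as K = U V^T = u1 v1^T + u2 v2^T with u1 = (0, 2, 0, 0), v1 = (-1, -1, -3, -1), u2 = (1, 2, -2, -3), v2 = (-2, 1, -1, 3) (multiplying out reproduces the displayed K). The nonzero eigenvalues of U V^T coincide with those of the 2 x 2 matrix G = V^T U = [[v1·u1, v1·u2], [v2·u1, v2·u2]] = [[-2, 6], [2, -7]], and by the Sylvester determinant identity det(I_4 - U V^T) = det(I_2 - V^T U) = det([[3, -6], [-2, 8]]) = (3)(8) - (-6)(-2) = 12. (Direct check: I - K =
[[3, -1, 1, -3],
 [6, 1, 8, -4],
 [-4, 2, -1, 6],
 [-6, 3, -3, 10]]
has determinant 12.) The finite-dimensional Fredholm alternative says: either (I - K) is invertible, or ker(I - K) ≠ {0} and then range(I - K) = ker((I - K)^*)^⊥, with dim ker(I - K) = dim ker((I - K)^*). Since det(I - K) ≠ 0, 1 is not an eigenvalue of K and ker(I - K) = {0}, so we are in the first case: for every y there is a unique x = (I - K)^(-1) y. (Explicitly, by the Woodbury identity, (I - U V^T)^(-1) = I + U (I_2 - G)^(-1) V^T.)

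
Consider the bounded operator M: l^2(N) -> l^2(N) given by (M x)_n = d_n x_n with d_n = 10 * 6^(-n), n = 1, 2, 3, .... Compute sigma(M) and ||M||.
sigma(M) = {10 * 6^(-n) : n ≥ 1} ∪ {0}; ||M|| = 5/3

A bounded diagonal operator on l^2 with diagonal entries d_n has spectrum equal to the closure of {d_n : n ≥ 1}: every d_n is an eigenvalue (with eigenvector e_n), so {d_n} ⊂ sigma(M); the spectrum is closed, so its closure is too; and for lambda not in the closure, (M - lambda I) has bounded inverse (the diagonal entries 1/(d_n - lambda) are bounded). For our sequence d_n = 10 * 6^(-n), n = 1, 2, 3, ...:
  - {d_n} = {10 * 6^(-n) : n ≥ 1}; the only limit point is 0
  - closure = {10 * 6^(-n) : n ≥ 1} ∪ {0}
For the norm: a diagonal operator has ||M|| = sup_n |d_n|. Here d_n = 10 * 6^(-n) is positive and decreasing, so sup_n |d_n| = d_1 = 10/6 = 5/3. So ||M|| = 5/3.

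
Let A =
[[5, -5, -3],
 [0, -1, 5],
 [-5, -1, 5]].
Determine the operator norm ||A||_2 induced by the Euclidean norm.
||A||_2 ≈ 9.9444 (= sqrt(largest eigenvalue of A^T A))

||A||_2 = sigma_max(A) = sqrt(lambda_max(A^T A)). Form the symmetric matrix M = A^T A =
[[50, -20, -40],
 [-20, 27, 5],
 [-40, 5, 59]].
Its characteristic polynomial (trace, sum of principal 2x2 minors, determinant of M give the coefficients) is
  p(λ) = det(λ I - M) = λ^3 - 136λ^2 + 3868λ - 19600.
No integer candidate from the rational root theorem (±divisors of 19600) is a root, so the roots are irrational. The cubic discriminant is Δ = 23249010176 > 0, so there are three distinct real roots. p(6) = -1072 and p(7) = 1155 have opposite signs, so a root lies in (6, 7); Newton's method refines it to λ ≈ 6.4683. p(30) = 1040 and p(31) = -597 have opposite signs, so a root lies in (30, 31); Newton's method refines it to λ ≈ 30.6415. p(98) = -5488 and p(99) = 695 have opposite signs, so a root lies in (98, 99); Newton's method refines it to λ ≈ 98.8901. Check (Vieta): the three roots sum to 136, matching tr M = 136.
So the eigenvalues of A^T A are ≈ 6.4683, 30.6415, 98.8901 (all ≥ 0, as they must be for A^T A). The largest is λ_max ≈ 98.8901, hence ||A||_2 = sqrt(λ_max) ≈ 9.9444.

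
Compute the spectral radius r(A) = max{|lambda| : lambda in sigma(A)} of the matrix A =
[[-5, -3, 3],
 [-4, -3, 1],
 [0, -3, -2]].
r(A) = (5 + sqrt(37))/2 ≈ 5.5414

The eigenvalues of A are the roots of its characteristic polynomial. With M = A (coefficients from the trace, the sum of principal 2x2 minors, and det A):
  p(λ) = det(λ I - M) = λ^3 + 10λ^2 + 22λ - 15.
By the rational root theorem any rational root is an integer divisor of 15. Testing λ = -5: p(-5) = -125 + 250 - 110 - 15 = 0, so λ = -5 is a root. Dividing out (λ + 5) leaves p(λ) = (λ + 5)(λ^2 + 5λ - 3). For λ^2 + 5λ - 3 the discriminant is 37. It is nonnegative but not a perfect square, so the roots are real and irrational: λ = (-5 ± sqrt(37))/2 ≈ 0.5414, -5.5414.
Thus the eigenvalues (to 4 decimals) are 0.5414 (modulus 0.5414); -5.5414 (modulus 5.5414); -5 (modulus 5). The spectral radius is the largest modulus: r(A) = (5 + sqrt(37))/2 ≈ 5.5414. (Cross-check: r(A) ≤ ||A||_2 ≈ 8.271; equality holds whenever A is normal, though it can also hold for some non-normal A.)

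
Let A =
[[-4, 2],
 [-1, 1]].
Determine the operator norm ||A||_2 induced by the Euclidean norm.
||A||_2 = sqrt((22 + sqrt(468))/2) ≈ 4.6708 (= sqrt(largest eigenvalue of A^T A))

||A||_2 = sigma_max(A) = sqrt(lambda_max(A^T A)). Form the symmetric matrix M = A^T A =
[[17, -9],
 [-9, 5]].
Its characteristic polynomial (trace, determinant of M give the coefficients) is
  p(λ) = det(λ I - M) = λ^2 - 22λ + 4.
For λ^2 - 22λ + 4 the discriminant is 468. It is nonnegative but not a perfect square, so the roots are real and irrational: λ = (22 ± sqrt(468))/2 ≈ 21.8167, 0.1833.
So the eigenvalues of A^T A are ≈ 0.1833, 21.8167 (all ≥ 0, as they must be for A^T A). The largest is λ_max = (22 + sqrt(468))/2 ≈ 21.8167, hence ||A||_2 = sqrt(λ_max) = sqrt((22 + sqrt(468))/2) ≈ 4.6708.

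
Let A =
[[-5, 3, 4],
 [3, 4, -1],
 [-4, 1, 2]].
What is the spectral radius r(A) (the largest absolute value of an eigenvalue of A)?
r(A) ≈ 4.8992

The eigenvalues of A are the roots of its characteristic polynomial. With M = A (coefficients from the trace, the sum of principal 2x2 minors, and det A):
  p(λ) = det(λ I - M) = λ^3 - λ^2 - 14λ - 25.
No integer candidate from the rational root theorem (±divisors of 25) is a root, so the roots are irrational. The cubic discriminant is Δ = -12103 < 0, so there is one real root and a complex-conjugate pair. p(4) = -33 and p(5) = 5 have opposite signs, so a root lies in (4, 5); Newton's method refines it to λ ≈ 4.8992. Dividing out (λ - (4.8992)) leaves approximately λ^2 + 3.8992λ + 5.1029. For λ^2 + 3.8992λ + 5.1029 the discriminant is -5.2078. It is negative, so the remaining roots are the complex-conjugate pair λ ≈ -1.9496 ± 1.141i. Their product equals the constant term, so |λ|^2 ≈ 5.1029 and |λ| ≈ 2.259.
Thus the eigenvalues (to 4 decimals) are 4.8992 (modulus 4.8992); -1.9496 ± 1.141i (modulus 2.259). The spectral radius is the largest modulus: r(A) ≈ 4.8992. (Cross-check: r(A) ≤ ||A||_2 ≈ 8.5133; equality holds whenever A is normal, though it can also hold for some non-normal A.)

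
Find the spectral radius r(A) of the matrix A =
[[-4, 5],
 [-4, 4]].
r(A) = 2

The eigenvalues of A are the roots of its characteristic polynomial. With M = A (coefficients from the trace and determinant):
  p(λ) = det(λ I - M) = λ^2 + 4.
For λ^2 + 4 the discriminant is -16. It is negative, so the roots are the complex-conjugate pair λ = 0 ± (sqrt(16)/2) i ≈ 0 ± 2i. For a conjugate pair the product of the roots equals the constant term, so |λ|^2 = 4 and |λ| = sqrt(4) = 2.
Thus the eigenvalues (to 4 decimals) are 0 ± 2i (modulus 2). The spectral radius is the largest modulus: r(A) = 2. (Cross-check: r(A) ≤ ||A||_2 ≈ 8.5311; equality holds whenever A is normal, though it can also hold for some non-normal A.)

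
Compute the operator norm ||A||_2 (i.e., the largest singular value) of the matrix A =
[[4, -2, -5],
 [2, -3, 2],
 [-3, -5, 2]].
||A||_2 ≈ 7.3943 (= sqrt(largest eigenvalue of A^T A))

||A||_2 = sigma_max(A) = sqrt(lambda_max(A^T A)). Form the symmetric matrix M = A^T A =
[[29, 1, -22],
 [1, 38, -6],
 [-22, -6, 33]].
Its characteristic polynomial (trace, sum of principal 2x2 minors, determinant of M give the coefficients) is
  p(λ) = det(λ I - M) = λ^3 - 100λ^2 + 2792λ - 17161.
No integer candidate from the rational root theorem (±divisors of 17161) is a root, so the roots are irrational. The cubic discriminant is Δ = 543955381 > 0, so there are three distinct real roots. p(8) = -713 and p(9) = 596 have opposite signs, so a root lies in (8, 9); Newton's method refines it to λ ≈ 8.5305. p(36) = 407 and p(37) = -104 have opposite signs, so a root lies in (36, 37); Newton's method refines it to λ ≈ 36.7933. p(54) = -529 and p(55) = 274 have opposite signs, so a root lies in (54, 55); Newton's method refines it to λ ≈ 54.6761. Check (Vieta): the three roots sum to 100, matching tr M = 100.
So the eigenvalues of A^T A are ≈ 8.5305, 36.7933, 54.6761 (all ≥ 0, as they must be for A^T A). The largest is λ_max ≈ 54.6761, hence ||A||_2 = sqrt(λ_max) ≈ 7.3943.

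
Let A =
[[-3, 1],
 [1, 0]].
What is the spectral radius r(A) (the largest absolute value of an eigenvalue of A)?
r(A) = (3 + sqrt(13))/2 ≈ 3.3028

The eigenvalues of A are the roots of its characteristic polynomial. With M = A (coefficients from the trace and determinant):
  p(λ) = det(λ I - M) = λ^2 + 3λ - 1.
For λ^2 + 3λ - 1 the discriminant is 13. It is nonnegative but not a perfect square, so the roots are real and irrational: λ = (-3 ± sqrt(13))/2 ≈ 0.3028, -3.3028.
Thus the eigenvalues (to 4 decimals) are 0.3028 (modulus 0.3028); -3.3028 (modulus 3.3028). The spectral radius is the largest modulus: r(A) = (3 + sqrt(13))/2 ≈ 3.3028. (Cross-check: r(A) ≤ ||A||_2 ≈ 3.3028; equality holds whenever A is normal, though it can also hold for some non-normal A.)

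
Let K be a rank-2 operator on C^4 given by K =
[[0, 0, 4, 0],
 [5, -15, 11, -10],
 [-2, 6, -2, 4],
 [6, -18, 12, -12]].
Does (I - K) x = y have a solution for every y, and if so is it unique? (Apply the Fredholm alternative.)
(I - K) is invertible (det(I - K) = -22 ≠ 0), so for every y in C^4 the equation (I - K) x = y has a unique solution.

K has rank 2 and factors as K = U V^T = u1 v1^T + u2 v2^T with u1 = (-2, 2, -2, 3), v1 = (1, -3, 1, -2), u2 = (2, 3, 0, 3), v2 = (1, -3, 3, -2) (multiplying out reproduces the displayed K). The nonzero eigenvalues of U V^T coincide with those of the 2 x 2 matrix G = V^T U = [[v1·u1, v1·u2], [v2·u1, v2·u2]] = [[-16, -13], [-20, -13]], and by the Sylvester determinant identity det(I_4 - U V^T) = det(I_2 - V^T U) = det([[17, 13], [20, 14]]) = (17)(14) - (13)(20) = -22. (Direct check: I - K =
[[1, 0, -4, 0],
 [-5, 16, -11, 10],
 [2, -6, 3, -4],
 [-6, 18, -12, 13]]
has determinant -22.) The finite-dimensional Fredholm alternative says: either (I - K) is invertible, or ker(I - K) ≠ {0} and then range(I - K) = ker((I - K)^*)^⊥, with dim ker(I - K) = dim ker((I - K)^*). Since det(I - K) ≠ 0, 1 is not an eigenvalue of K and ker(I - K) = {0}, so we are in the first case: for every y there is a unique x = (I - K)^(-1) y. (Explicitly, by the Woodbury identity, (I - U V^T)^(-1) = I + U (I_2 - G)^(-1) V^T.)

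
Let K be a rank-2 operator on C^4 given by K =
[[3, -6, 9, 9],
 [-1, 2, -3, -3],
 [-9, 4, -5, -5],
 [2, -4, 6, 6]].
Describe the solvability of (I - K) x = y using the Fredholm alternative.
(I - K) is invertible (det(I - K) = 63 ≠ 0), so for every y in C^4 the equation (I - K) x = y has a unique solution.

K has rank 2 and factors as K = U V^T = u1 v1^T + u2 v2^T with u1 = (0, 0, 2, 0), v1 = (-3, -1, 2, 2), u2 = (3, -1, -3, 2), v2 = (1, -2, 3, 3) (multiplying out reproduces the displayed K). The nonzero eigenvalues of U V^T coincide with those of the 2 x 2 matrix G = V^T U = [[v1·u1, v1·u2], [v2·u1, v2·u2]] = [[4, -10], [6, 2]], and by the Sylvester determinant identity det(I_4 - U V^T) = det(I_2 - V^T U) = det([[-3, 10], [-6, -1]]) = (-3)(-1) - (10)(-6) = 63. (Direct check: I - K =
[[-2, 6, -9, -9],
 [1, -1, 3, 3],
 [9, -4, 6, 5],
 [-2, 4, -6, -5]]
has determinant 63.) The finite-dimensional Fredholm alternative says: either (I - K) is invertible, or ker(I - K) ≠ {0} and then range(I - K) = ker((I - K)^*)^⊥, with dim ker(I - K) = dim ker((I - K)^*). Since det(I - K) ≠ 0, 1 is not an eigenvalue of K and ker(I - K) = {0}, so we are in the first case: for every y there is a unique x = (I - K)^(-1) y. (Explicitly, by the Woodbury identity, (I - U V^T)^(-1) = I + U (I_2 - G)^(-1) V^T.)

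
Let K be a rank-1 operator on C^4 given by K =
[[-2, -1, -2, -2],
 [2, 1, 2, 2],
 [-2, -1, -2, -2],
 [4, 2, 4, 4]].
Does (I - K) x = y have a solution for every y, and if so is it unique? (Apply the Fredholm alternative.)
(I - K) is singular (det(I - K) = 0, i.e. 1 ∈ sigma(K)). (I - K) x = y is solvable iff y ⊥ ker((I - K)^*) = span{(-2, -1, -2, -2)}, i.e. iff -2y_1 - y_2 - 2y_3 - 2y_4 = 0. When solvable, the solutions are x = y + c·(1, -1, 1, -2), c arbitrary (ker(I - K) = span{(1, -1, 1, -2)}, dimension 1).

K has rank 1, so it is an outer product K = u v^T: every row of K is a multiple of one row vector. Reading off the entries, u = (1, -1, 1, -2) and v = (-2, -1, -2, -2) (row i of K equals u_i·v^T). A rank-one matrix u v^T satisfies K u = u (v·u) and kills the (3)-dimensional subspace v^⊥, so its characteristic polynomial is lambda^3 (lambda - v·u) with v·u = tr K = 1. Hence the eigenvalues of I - K are 1 (multiplicity 3) and 1 - (1) = 0, so det(I - K) = 0. (Direct check: I - K =
[[3, 1, 2, 2],
 [-2, 0, -2, -2],
 [2, 1, 3, 2],
 [-4, -2, -4, -3]]
has determinant 0.) So 1 is an eigenvalue of K and (I - K) is not invertible. The finite-dimensional Fredholm alternative says: either (I - K) is invertible, or ker(I - K) ≠ {0} and then range(I - K) = ker((I - K)^*)^⊥, with dim ker(I - K) = dim ker((I - K)^*). We are in the second case, so we need both kernels. Kernel of I - K: (I - K) u = u - u (v·u) = u - u = 0, so ker(I - K) = span{u} = span{(1, -1, 1, -2)} (it is exactly 1-dimensional because rank(I - K) = 3). Kernel of the adjoint: K is real, so (I - K)^* = I - K^T = I - v u^T, and (I - v u^T) v = v - v (u·v) = 0; hence ker((I - K)^*) = span{v} = span{(-2, -1, -2, -2)}. Therefore (I - K) x = y is solvable iff <y, v> = 0, i.e. iff -2y_1 - y_2 - 2y_3 - 2y_4 = 0. When this holds, K y = u (v·y) = 0, so (I - K) y = y and x = y is a particular solution; the full solution set is the line x = y + c·u = y + c·(1, -1, 1, -2), c ∈ C.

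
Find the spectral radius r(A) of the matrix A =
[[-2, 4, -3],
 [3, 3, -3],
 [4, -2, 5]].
r(A) ≈ 4.7411

The eigenvalues of A are the roots of its characteristic polynomial. With M = A (coefficients from the trace, the sum of principal 2x2 minors, and det A):
  p(λ) = det(λ I - M) = λ^3 - 6λ^2 - 7λ + 72.
No integer candidate from the rational root theorem (±divisors of 72) is a root, so the roots are irrational. The cubic discriminant is Δ = -20192 < 0, so there is one real root and a complex-conjugate pair. p(-4) = -60 and p(-3) = 12 have opposite signs, so a root lies in (-4, -3); Newton's method refines it to λ ≈ -3.2031. Dividing out (λ - (-3.2031)) leaves approximately λ^2 - 9.2031λ + 22.4783. For λ^2 - 9.2031λ + 22.4783 the discriminant is -5.2164. It is negative, so the remaining roots are the complex-conjugate pair λ ≈ 4.6015 ± 1.142i. Their product equals the constant term, so |λ|^2 ≈ 22.4783 and |λ| ≈ 4.7411.
Thus the eigenvalues (to 4 decimals) are -3.2031 (modulus 3.2031); 4.6015 ± 1.142i (modulus 4.7411). The spectral radius is the largest modulus: r(A) ≈ 4.7411. (Cross-check: r(A) ≤ ||A||_2 ≈ 8.6406; equality holds whenever A is normal, though it can also hold for some non-normal A.)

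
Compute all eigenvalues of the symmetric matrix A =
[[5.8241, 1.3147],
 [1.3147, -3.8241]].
sigma(A) ≈ {-4, 6}

A is real symmetric, so its spectrum consists of real eigenvalues. Expanding the characteristic polynomial of the displayed matrix gives
  det(λ I - A) = p(λ) = λ^2 + (-2)λ + (-24).
Solving p(λ) = 0 yields eigenvalues ≈ -4, 6. (A is shown rounded to 4 decimals, so these recover the underlying integer eigenvalues to within that precision.)
Verification: the trace of A = 2 equals the sum of eigenvalues 2, and det(A) ≈ -24.0004 matches the eigenvalue product -24.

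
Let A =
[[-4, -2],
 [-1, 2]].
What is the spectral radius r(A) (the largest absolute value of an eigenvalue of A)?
r(A) = (2 + sqrt(44))/2 ≈ 4.3166

The eigenvalues of A are the roots of its characteristic polynomial. With M = A (coefficients from the trace and determinant):
  p(λ) = det(λ I - M) = λ^2 + 2λ - 10.
For λ^2 + 2λ - 10 the discriminant is 44. It is nonnegative but not a perfect square, so the roots are real and irrational: λ = (-2 ± sqrt(44))/2 ≈ 2.3166, -4.3166.
Thus the eigenvalues (to 4 decimals) are 2.3166 (modulus 2.3166); -4.3166 (modulus 4.3166). The spectral radius is the largest modulus: r(A) = (2 + sqrt(44))/2 ≈ 4.3166. (Cross-check: r(A) ≤ ||A||_2 ≈ 4.4721; equality holds whenever A is normal, though it can also hold for some non-normal A.)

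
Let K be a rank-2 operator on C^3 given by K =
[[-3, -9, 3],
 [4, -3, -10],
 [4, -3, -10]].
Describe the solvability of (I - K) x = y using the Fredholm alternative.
(I - K) is invertible (det(I - K) = 80 ≠ 0), so for every y in C^3 the equation (I - K) x = y has a unique solution.

K has rank 2 and factors as K = U V^T = u1 v1^T + u2 v2^T with u1 = (0, 3, 3), v1 = (1, -2, -3), u2 = (3, -1, -1), v2 = (-1, -3, 1) (multiplying out reproduces the displayed K). The nonzero eigenvalues of U V^T coincide with those of the 2 x 2 matrix G = V^T U = [[v1·u1, v1·u2], [v2·u1, v2·u2]] = [[-15, 8], [-6, -1]], and by the Sylvester determinant identity det(I_3 - U V^T) = det(I_2 - V^T U) = det([[16, -8], [6, 2]]) = (16)(2) - (-8)(6) = 80. (Direct check: I - K =
[[4, 9, -3],
 [-4, 4, 10],
 [-4, 3, 11]]
has determinant 80.) The finite-dimensional Fredholm alternative says: either (I - K) is invertible, or ker(I - K) ≠ {0} and then range(I - K) = ker((I - K)^*)^⊥, with dim ker(I - K) = dim ker((I - K)^*). Since det(I - K) ≠ 0, 1 is not an eigenvalue of K and ker(I - K) = {0}, so we are in the first case: for every y there is a unique x = (I - K)^(-1) y. (Explicitly, by the Woodbury identity, (I - U V^T)^(-1) = I + U (I_2 - G)^(-1) V^T.)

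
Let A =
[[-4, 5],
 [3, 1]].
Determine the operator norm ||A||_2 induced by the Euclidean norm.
||A||_2 = sqrt((51 + sqrt(1157))/2) ≈ 6.5198 (= sqrt(largest eigenvalue of A^T A))

||A||_2 = sigma_max(A) = sqrt(lambda_max(A^T A)). Form the symmetric matrix M = A^T A =
[[25, -17],
 [-17, 26]].
Its characteristic polynomial (trace, determinant of M give the coefficients) is
  p(λ) = det(λ I - M) = λ^2 - 51λ + 361.
For λ^2 - 51λ + 361 the discriminant is 1157. It is nonnegative but not a perfect square, so the roots are real and irrational: λ = (51 ± sqrt(1157))/2 ≈ 42.5074, 8.4926.
So the eigenvalues of A^T A are ≈ 8.4926, 42.5074 (all ≥ 0, as they must be for A^T A). The largest is λ_max = (51 + sqrt(1157))/2 ≈ 42.5074, hence ||A||_2 = sqrt(λ_max) = sqrt((51 + sqrt(1157))/2) ≈ 6.5198.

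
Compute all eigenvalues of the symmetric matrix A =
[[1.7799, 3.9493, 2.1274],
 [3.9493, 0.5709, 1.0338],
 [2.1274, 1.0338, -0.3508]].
sigma(A) ≈ {-3, -1, 6}

A is real symmetric, so its spectrum consists of real eigenvalues. Expanding the characteristic polynomial of the displayed matrix gives
  det(λ I - A) = p(λ) = λ^3 + (-2)λ^2 + (-21)λ + (-18).
Solving p(λ) = 0 yields eigenvalues ≈ -3, -1, 6. (A is shown rounded to 4 decimals, so these recover the underlying integer eigenvalues to within that precision.)
Verification: the trace of A = 2 equals the sum of eigenvalues 2, and det(A) ≈ 18.0003 matches the eigenvalue product 18.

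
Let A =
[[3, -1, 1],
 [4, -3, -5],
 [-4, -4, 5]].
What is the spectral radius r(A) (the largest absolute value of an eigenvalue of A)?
r(A) ≈ 5.2195

The eigenvalues of A are the roots of its characteristic polynomial. With M = A (coefficients from the trace, the sum of principal 2x2 minors, and det A):
  p(λ) = det(λ I - M) = λ^3 - 5λ^2 - 21λ + 133.
No integer candidate from the rational root theorem (±divisors of 133) is a root, so the roots are irrational. The cubic discriminant is Δ = -111664 < 0, so there is one real root and a complex-conjugate pair. p(-5) = -12 and p(-4) = 73 have opposite signs, so a root lies in (-5, -4); Newton's method refines it to λ ≈ -4.882. Dividing out (λ - (-4.882)) leaves approximately λ^2 - 9.882λ + 27.2432. For λ^2 - 9.882λ + 27.2432 the discriminant is -11.3199. It is negative, so the remaining roots are the complex-conjugate pair λ ≈ 4.941 ± 1.6822i. Their product equals the constant term, so |λ|^2 ≈ 27.2432 and |λ| ≈ 5.2195.
Thus the eigenvalues (to 4 decimals) are -4.882 (modulus 4.882); 4.941 ± 1.6822i (modulus 5.2195). The spectral radius is the largest modulus: r(A) ≈ 5.2195. (Cross-check: r(A) ≤ ||A||_2 ≈ 9.1543; equality holds whenever A is normal, though it can also hold for some non-normal A.)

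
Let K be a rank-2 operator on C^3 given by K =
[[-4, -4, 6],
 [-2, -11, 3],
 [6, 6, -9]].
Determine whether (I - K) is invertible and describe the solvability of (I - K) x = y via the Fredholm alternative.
(I - K) is invertible (det(I - K) = 142 ≠ 0), so for every y in C^3 the equation (I - K) x = y has a unique solution.

K has rank 2 and factors as K = U V^T = u1 v1^T + u2 v2^T with u1 = (-2, -1, 3), v1 = (2, 2, -3), u2 = (0, -3, 0), v2 = (0, 3, 0) (multiplying out reproduces the displayed K). The nonzero eigenvalues of U V^T coincide with those of the 2 x 2 matrix G = V^T U = [[v1·u1, v1·u2], [v2·u1, v2·u2]] = [[-15, -6], [-3, -9]], and by the Sylvester determinant identity det(I_3 - U V^T) = det(I_2 - V^T U) = det([[16, 6], [3, 10]]) = (16)(10) - (6)(3) = 142. (Direct check: I - K =
[[5, 4, -6],
 [2, 12, -3],
 [-6, -6, 10]]
has determinant 142.) The finite-dimensional Fredholm alternative says: either (I - K) is invertible, or ker(I - K) ≠ {0} and then range(I - K) = ker((I - K)^*)^⊥, with dim ker(I - K) = dim ker((I - K)^*). Since det(I - K) ≠ 0, 1 is not an eigenvalue of K and ker(I - K) = {0}, so we are in the first case: for every y there is a unique x = (I - K)^(-1) y. (Explicitly, by the Woodbury identity, (I - U V^T)^(-1) = I + U (I_2 - G)^(-1) V^T.)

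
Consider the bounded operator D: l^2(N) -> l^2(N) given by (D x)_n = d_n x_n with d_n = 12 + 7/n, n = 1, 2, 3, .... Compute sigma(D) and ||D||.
sigma(D) = {12 + 7/n : n ≥ 1} ∪ {12}; ||D|| = 19

A bounded diagonal operator on l^2 with diagonal entries d_n has spectrum equal to the closure of {d_n : n ≥ 1}: every d_n is an eigenvalue (with eigenvector e_n), so {d_n} ⊂ sigma(D); the spectrum is closed, so its closure is too; and for lambda not in the closure, (D - lambda I) has bounded inverse (the diagonal entries 1/(d_n - lambda) are bounded). For our sequence d_n = 12 + 7/n, n = 1, 2, 3, ...:
  - {d_n} = {12 + 7/n : n ≥ 1}; the only limit point is 12
  - closure = {12 + 7/n : n ≥ 1} ∪ {12}
For the norm: a diagonal operator has ||D|| = sup_n |d_n|. Here d_n = 12 + 7/n is positive and decreasing, so sup_n |d_n| = d_1 = 12 + 7 = 19. So ||D|| = 19.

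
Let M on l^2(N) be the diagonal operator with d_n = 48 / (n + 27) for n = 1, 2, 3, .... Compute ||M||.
||M|| = 12/7 (attained at n = 1)

For M diagonal, ||M|| = sup_n |d_n| = sup_n 48/(n + 27). This is positive and strictly decreasing in n, so the supremum is attained at n = 1: d_1 = 48/(1 + 27) = 12/7. Hence ||M|| = 12/7.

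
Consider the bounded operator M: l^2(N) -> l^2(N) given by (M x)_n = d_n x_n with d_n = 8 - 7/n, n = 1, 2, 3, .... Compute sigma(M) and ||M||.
sigma(M) = {8 - 7/n : n ≥ 1} ∪ {8}; ||M|| = 8

A bounded diagonal operator on l^2 with diagonal entries d_n has spectrum equal to the closure of {d_n : n ≥ 1}: every d_n is an eigenvalue (with eigenvector e_n), so {d_n} ⊂ sigma(M); the spectrum is closed, so its closure is too; and for lambda not in the closure, (M - lambda I) has bounded inverse (the diagonal entries 1/(d_n - lambda) are bounded). For our sequence d_n = 8 - 7/n, n = 1, 2, 3, ...:
  - {d_n} = {8 - 7/n : n ≥ 1}; the only limit point is 8
  - closure = {8 - 7/n : n ≥ 1} ∪ {8}
For the norm: a diagonal operator has ||M|| = sup_n |d_n|. Here d_n = 8 - 7/n increases monotonically from d_1 = 1 toward 8, with all terms in [1, 8); so sup_n |d_n| = 8 (the supremum is the limit, not attained). So ||M|| = 8.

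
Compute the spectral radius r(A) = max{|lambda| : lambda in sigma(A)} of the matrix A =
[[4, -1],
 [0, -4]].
r(A) = 4

The eigenvalues of A are the roots of its characteristic polynomial. With M = A (coefficients from the trace and determinant):
  p(λ) = det(λ I - M) = λ^2 - 16.
For λ^2 - 16 the discriminant is 64. It is a perfect square (8^2), so the roots are rational: λ = (0 ± 8)/2 = 4, -4.
Thus the eigenvalues (to 4 decimals) are 4 (modulus 4); -4 (modulus 4). The spectral radius is the largest modulus: r(A) = 4. (Cross-check: r(A) ≤ ||A||_2 ≈ 4.5311; equality holds whenever A is normal, though it can also hold for some non-normal A.)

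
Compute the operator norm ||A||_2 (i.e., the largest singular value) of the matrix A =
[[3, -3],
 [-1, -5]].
||A||_2 = sqrt((44 + sqrt(640))/2) ≈ 5.8863 (= sqrt(largest eigenvalue of A^T A))

||A||_2 = sigma_max(A) = sqrt(lambda_max(A^T A)). Form the symmetric matrix M = A^T A =
[[10, -4],
 [-4, 34]].
Its characteristic polynomial (trace, determinant of M give the coefficients) is
  p(λ) = det(λ I - M) = λ^2 - 44λ + 324.
For λ^2 - 44λ + 324 the discriminant is 640. It is nonnegative but not a perfect square, so the roots are real and irrational: λ = (44 ± sqrt(640))/2 ≈ 34.6491, 9.3509.
So the eigenvalues of A^T A are ≈ 9.3509, 34.6491 (all ≥ 0, as they must be for A^T A). The largest is λ_max = (44 + sqrt(640))/2 ≈ 34.6491, hence ||A||_2 = sqrt(λ_max) = sqrt((44 + sqrt(640))/2) ≈ 5.8863.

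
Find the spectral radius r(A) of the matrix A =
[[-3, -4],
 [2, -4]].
r(A) = sqrt(20) ≈ 4.4721

The eigenvalues of A are the roots of its characteristic polynomial. With M = A (coefficients from the trace and determinant):
  p(λ) = det(λ I - M) = λ^2 + 7λ + 20.
For λ^2 + 7λ + 20 the discriminant is -31. It is negative, so the roots are the complex-conjugate pair λ = -7/2 ± (sqrt(31)/2) i ≈ -3.5 ± 2.7839i. For a conjugate pair the product of the roots equals the constant term, so |λ|^2 = 20 and |λ| = sqrt(20) ≈ 4.4721.
Thus the eigenvalues (to 4 decimals) are -3.5 ± 2.7839i (modulus 4.4721). The spectral radius is the largest modulus: r(A) = sqrt(20) ≈ 4.4721. (Cross-check: r(A) ≤ ||A||_2 ≈ 5.7278; equality holds whenever A is normal, though it can also hold for some non-normal A.)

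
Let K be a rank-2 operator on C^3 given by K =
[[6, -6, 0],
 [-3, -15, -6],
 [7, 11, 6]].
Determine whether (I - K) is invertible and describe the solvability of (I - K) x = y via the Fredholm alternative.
(I - K) is invertible (det(I - K) = -92 ≠ 0), so for every y in C^3 the equation (I - K) x = y has a unique solution.

K has rank 2 and factors as K = U V^T = u1 v1^T + u2 v2^T with u1 = (0, -3, 3), v1 = (3, 3, 2), u2 = (-3, -3, 1), v2 = (-2, 2, 0) (multiplying out reproduces the displayed K). The nonzero eigenvalues of U V^T coincide with those of the 2 x 2 matrix G = V^T U = [[v1·u1, v1·u2], [v2·u1, v2·u2]] = [[-3, -16], [-6, 0]], and by the Sylvester determinant identity det(I_3 - U V^T) = det(I_2 - V^T U) = det([[4, 16], [6, 1]]) = (4)(1) - (16)(6) = -92. (Direct check: I - K =
[[-5, 6, 0],
 [3, 16, 6],
 [-7, -11, -5]]
has determinant -92.) The finite-dimensional Fredholm alternative says: either (I - K) is invertible, or ker(I - K) ≠ {0} and then range(I - K) = ker((I - K)^*)^⊥, with dim ker(I - K) = dim ker((I - K)^*). Since det(I - K) ≠ 0, 1 is not an eigenvalue of K and ker(I - K) = {0}, so we are in the first case: for every y there is a unique x = (I - K)^(-1) y. (Explicitly, by the Woodbury identity, (I - U V^T)^(-1) = I + U (I_2 - G)^(-1) V^T.)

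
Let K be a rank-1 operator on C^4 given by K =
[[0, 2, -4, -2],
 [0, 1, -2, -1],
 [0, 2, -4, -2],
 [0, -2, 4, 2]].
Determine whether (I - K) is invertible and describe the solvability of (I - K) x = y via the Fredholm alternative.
(I - K) is invertible (det(I - K) = 2 ≠ 0), so for every y in C^4 the equation (I - K) x = y has a unique solution.

K has rank 1, so it is an outer product K = u v^T: every row of K is a multiple of one row vector. Reading off the entries, u = (2, 1, 2, -2) and v = (0, 1, -2, -1) (row i of K equals u_i·v^T). A rank-one matrix u v^T satisfies K u = u (v·u) and kills the (3)-dimensional subspace v^⊥, so its characteristic polynomial is lambda^3 (lambda - v·u) with v·u = tr K = -1. Hence the eigenvalues of I - K are 1 (multiplicity 3) and 1 - (-1) = 2, so det(I - K) = 2. (Direct check: I - K =
[[1, -2, 4, 2],
 [0, 0, 2, 1],
 [0, -2, 5, 2],
 [0, 2, -4, -1]]
has determinant 2.) The finite-dimensional Fredholm alternative says: either (I - K) is invertible, or ker(I - K) ≠ {0} and then range(I - K) = ker((I - K)^*)^⊥, with dim ker(I - K) = dim ker((I - K)^*). Since det(I - K) ≠ 0, 1 is not an eigenvalue of K and ker(I - K) = {0}, so we are in the first case: for every y there is a unique x = (I - K)^(-1) y. Explicitly, by the Sherman–Morrison formula, (I - u v^T)^(-1) = I + u v^T/(1 - v·u), i.e. (I - K)^(-1) = I + K/(2).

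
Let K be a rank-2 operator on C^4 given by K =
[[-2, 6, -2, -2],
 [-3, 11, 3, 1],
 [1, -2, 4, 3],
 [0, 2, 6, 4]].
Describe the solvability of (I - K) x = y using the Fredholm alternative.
(I - K) is invertible (det(I - K) = 56 ≠ 0), so for every y in C^4 the equation (I - K) x = y has a unique solution.

K has rank 2 and factors as K = U V^T = u1 v1^T + u2 v2^T with u1 = (-2, -3, 1, 0), v1 = (1, -3, 1, 1), u2 = (0, 2, 1, 2), v2 = (0, 1, 3, 2) (multiplying out reproduces the displayed K). The nonzero eigenvalues of U V^T coincide with those of the 2 x 2 matrix G = V^T U = [[v1·u1, v1·u2], [v2·u1, v2·u2]] = [[8, -3], [0, 9]], and by the Sylvester determinant identity det(I_4 - U V^T) = det(I_2 - V^T U) = det([[-7, 3], [0, -8]]) = (-7)(-8) - (3)(0) = 56. (Direct check: I - K =
[[3, -6, 2, 2],
 [3, -10, -3, -1],
 [-1, 2, -3, -3],
 [0, -2, -6, -3]]
has determinant 56.) The finite-dimensional Fredholm alternative says: either (I - K) is invertible, or ker(I - K) ≠ {0} and then range(I - K) = ker((I - K)^*)^⊥, with dim ker(I - K) = dim ker((I - K)^*). Since det(I - K) ≠ 0, 1 is not an eigenvalue of K and ker(I - K) = {0}, so we are in the first case: for every y there is a unique x = (I - K)^(-1) y. (Explicitly, by the Woodbury identity, (I - U V^T)^(-1) = I + U (I_2 - G)^(-1) V^T.)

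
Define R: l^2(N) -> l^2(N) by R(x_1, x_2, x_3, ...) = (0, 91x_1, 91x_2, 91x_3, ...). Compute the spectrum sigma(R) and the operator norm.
sigma(R) = closed disk {z in C : |z| ≤ 91}; ||R|| = 91

Note R = 91·U where U is the unit right shift (U x)_k = x_{k-1} (with x_0 := 0); so ||R|| = 91||U|| and sigma(R) = 91·sigma(U). ||R x||^2 = sum_{k≥1} |91x_k|^2 = 8281||x||^2, so ||R|| = 91 and sigma(R) ⊂ {|z| ≤ 91}. For any |lambda| < 91, the equation (R - lambda I) x = 0 forces x_1 = 0, then 91x_k = lambda x_{k+1} ⇒ x = 0, so R has no eigenvalues. But (R - lambda I) is not surjective for |lambda| < 91: solving (R - lambda I) x = e_1 would require x_n proportional to (lambda/91)^(-n), which is not in l^2. So every |lambda| < 91 lies in the residual spectrum. The boundary |lambda| = 91 is in the approximate point spectrum (the spectrum is closed). Hence sigma(R) is the closed disk of radius 91.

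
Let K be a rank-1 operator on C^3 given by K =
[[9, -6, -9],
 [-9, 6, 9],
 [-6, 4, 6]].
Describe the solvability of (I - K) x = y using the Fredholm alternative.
(I - K) is invertible (det(I - K) = -20 ≠ 0), so for every y in C^3 the equation (I - K) x = y has a unique solution.

K has rank 1, so it is an outer product K = u v^T: every row of K is a multiple of one row vector. Reading off the entries, u = (-3, 3, 2) and v = (-3, 2, 3) (row i of K equals u_i·v^T). A rank-one matrix u v^T satisfies K u = u (v·u) and kills the (2)-dimensional subspace v^⊥, so its characteristic polynomial is lambda^2 (lambda - v·u) with v·u = tr K = 21. Hence the eigenvalues of I - K are 1 (multiplicity 2) and 1 - (21) = -20, so det(I - K) = -20. (Direct check: I - K =
[[-8, 6, 9],
 [9, -5, -9],
 [6, -4, -5]]
has determinant -20.) The finite-dimensional Fredholm alternative says: either (I - K) is invertible, or ker(I - K) ≠ {0} and then range(I - K) = ker((I - K)^*)^⊥, with dim ker(I - K) = dim ker((I - K)^*). Since det(I - K) ≠ 0, 1 is not an eigenvalue of K and ker(I - K) = {0}, so we are in the first case: for every y there is a unique x = (I - K)^(-1) y. Explicitly, by the Sherman–Morrison formula, (I - u v^T)^(-1) = I + u v^T/(1 - v·u), i.e. (I - K)^(-1) = I + K/(-20).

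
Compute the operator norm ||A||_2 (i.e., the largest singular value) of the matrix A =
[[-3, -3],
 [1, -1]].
||A||_2 = sqrt(18) ≈ 4.2426 (= sqrt(largest eigenvalue of A^T A))

||A||_2 = sigma_max(A) = sqrt(lambda_max(A^T A)). Form the symmetric matrix M = A^T A =
[[10, 8],
 [8, 10]].
Its characteristic polynomial (trace, determinant of M give the coefficients) is
  p(λ) = det(λ I - M) = λ^2 - 20λ + 36.
For λ^2 - 20λ + 36 the discriminant is 256. It is a perfect square (16^2), so the roots are rational: λ = (20 ± 16)/2 = 18, 2.
So the eigenvalues of A^T A are ≈ 2, 18 (all ≥ 0, as they must be for A^T A). The largest is λ_max = 18, hence ||A||_2 = sqrt(λ_max) = sqrt(18) ≈ 4.2426.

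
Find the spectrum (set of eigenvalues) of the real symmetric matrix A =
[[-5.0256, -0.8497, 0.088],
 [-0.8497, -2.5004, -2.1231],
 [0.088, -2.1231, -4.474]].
sigma(A) ≈ {-6, -5, -1}

A is real symmetric, so its spectrum consists of real eigenvalues. Expanding the characteristic polynomial of the displayed matrix gives
  det(λ I - A) = p(λ) = λ^3 + (12)λ^2 + (41)λ + (30).
Solving p(λ) = 0 yields eigenvalues ≈ -6, -5, -1. (A is shown rounded to 4 decimals, so these recover the underlying integer eigenvalues to within that precision.)
Verification: the trace of A = -12 equals the sum of eigenvalues -12, and det(A) ≈ -30.0001 matches the eigenvalue product -30.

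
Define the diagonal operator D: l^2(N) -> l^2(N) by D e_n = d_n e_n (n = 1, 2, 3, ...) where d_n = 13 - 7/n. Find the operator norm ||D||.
||D|| = 13

For a diagonal operator on l^2 with entries d_n, ||D|| = sup_n |d_n|. Here d_1 = 6, d_2 = 19/2, ..., and d_n = 13 - 7/n increases monotonically toward 13. All terms lie in [6, 13), so |d_n| = d_n and the supremum is the limit 13, which is not attained by any individual d_n. Hence ||D|| = 13.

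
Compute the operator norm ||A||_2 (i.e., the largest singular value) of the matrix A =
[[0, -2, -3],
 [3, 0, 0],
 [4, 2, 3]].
||A||_2 = sqrt((51 + sqrt(833))/2) ≈ 6.3191 (= sqrt(largest eigenvalue of A^T A))

||A||_2 = sigma_max(A) = sqrt(lambda_max(A^T A)). Form the symmetric matrix M = A^T A =
[[25, 8, 12],
 [8, 8, 12],
 [12, 12, 18]].
Its characteristic polynomial (trace, sum of principal 2x2 minors, determinant of M give the coefficients) is
  p(λ) = det(λ I - M) = λ^3 - 51λ^2 + 442λ.
The constant term is 0, so λ = 0 is a root. Dividing out λ leaves p(λ) = λ(λ^2 - 51λ + 442). For λ^2 - 51λ + 442 the discriminant is 833. It is nonnegative but not a perfect square, so the roots are real and irrational: λ = (51 ± sqrt(833))/2 ≈ 39.9309, 11.0691.
So the eigenvalues of A^T A are ≈ 0, 11.0691, 39.9309 (all ≥ 0, as they must be for A^T A). The largest is λ_max = (51 + sqrt(833))/2 ≈ 39.9309, hence ||A||_2 = sqrt(λ_max) = sqrt((51 + sqrt(833))/2) ≈ 6.3191.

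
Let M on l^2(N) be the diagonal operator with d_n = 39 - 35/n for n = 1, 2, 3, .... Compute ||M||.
||M|| = 39

For a diagonal operator on l^2 with entries d_n, ||M|| = sup_n |d_n|. Here d_1 = 4, d_2 = 43/2, ..., and d_n = 39 - 35/n increases monotonically toward 39. All terms lie in [4, 39), so |d_n| = d_n and the supremum is the limit 39, which is not attained by any individual d_n. Hence ||M|| = 39.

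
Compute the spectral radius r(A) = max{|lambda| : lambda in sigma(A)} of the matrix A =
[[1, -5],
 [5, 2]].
r(A) = sqrt(27) ≈ 5.1962

The eigenvalues of A are the roots of its characteristic polynomial. With M = A (coefficients from the trace and determinant):
  p(λ) = det(λ I - M) = λ^2 - 3λ + 27.
For λ^2 - 3λ + 27 the discriminant is -99. It is negative, so the roots are the complex-conjugate pair λ = 3/2 ± (sqrt(99)/2) i ≈ 1.5 ± 4.9749i. For a conjugate pair the product of the roots equals the constant term, so |λ|^2 = 27 and |λ| = sqrt(27) ≈ 5.1962.
Thus the eigenvalues (to 4 decimals) are 1.5 ± 4.9749i (modulus 5.1962). The spectral radius is the largest modulus: r(A) = sqrt(27) ≈ 5.1962. (Cross-check: r(A) ≤ ||A||_2 ≈ 5.7202; equality holds whenever A is normal, though it can also hold for some non-normal A.)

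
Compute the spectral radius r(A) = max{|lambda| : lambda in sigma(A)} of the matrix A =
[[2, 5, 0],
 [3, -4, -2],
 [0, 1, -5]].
r(A) ≈ 5.5553

The eigenvalues of A are the roots of its characteristic polynomial. With M = A (coefficients from the trace, the sum of principal 2x2 minors, and det A):
  p(λ) = det(λ I - M) = λ^3 + 7λ^2 - 11λ - 119.
No integer candidate from the rational root theorem (±divisors of 119) is a root, so the roots are irrational. The cubic discriminant is Δ = -42892 < 0, so there is one real root and a complex-conjugate pair. p(3) = -62 and p(4) = 13 have opposite signs, so a root lies in (3, 4); Newton's method refines it to λ ≈ 3.856. Dividing out (λ - (3.856)) leaves approximately λ^2 + 10.856λ + 30.8609. For λ^2 + 10.856λ + 30.8609 the discriminant is -5.5906. It is negative, so the remaining roots are the complex-conjugate pair λ ≈ -5.428 ± 1.1822i. Their product equals the constant term, so |λ|^2 ≈ 30.8609 and |λ| ≈ 5.5553.
Thus the eigenvalues (to 4 decimals) are 3.856 (modulus 3.856); -5.428 ± 1.1822i (modulus 5.5553). The spectral radius is the largest modulus: r(A) ≈ 5.5553. (Cross-check: r(A) ≤ ||A||_2 ≈ 6.56; equality holds whenever A is normal, though it can also hold for some non-normal A.)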